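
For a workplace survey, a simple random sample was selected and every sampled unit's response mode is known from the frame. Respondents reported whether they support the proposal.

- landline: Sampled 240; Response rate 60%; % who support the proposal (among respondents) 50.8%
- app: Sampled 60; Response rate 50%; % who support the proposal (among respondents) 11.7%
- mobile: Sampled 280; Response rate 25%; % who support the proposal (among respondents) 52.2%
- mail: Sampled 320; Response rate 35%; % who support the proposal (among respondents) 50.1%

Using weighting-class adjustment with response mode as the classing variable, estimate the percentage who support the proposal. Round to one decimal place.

48.4%

Each respondent's weight = sampled/responded in their class; summing within a class gives n_sampled, so:
  landline: 240 × 50.8 = 12,192
  app: 60 × 11.7 = 702
  mobile: 280 × 52.2 = 14,616
  mail: 320 × 50.1 = 16,032
Adjusted estimate = 43,542 / 900 = 48.38 → 48.4%.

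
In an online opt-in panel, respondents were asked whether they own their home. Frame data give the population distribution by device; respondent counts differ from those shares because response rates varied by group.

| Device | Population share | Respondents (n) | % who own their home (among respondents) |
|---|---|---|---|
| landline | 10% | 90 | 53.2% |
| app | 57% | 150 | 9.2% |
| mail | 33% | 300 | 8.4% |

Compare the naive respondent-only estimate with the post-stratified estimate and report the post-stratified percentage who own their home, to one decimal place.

Without adjustment, the pooled respondent share is:
  (90/540)×53.2 + (150/540)×9.2 + (300/540)×8.4 = 16.0889%
Post-stratifying to population shares instead:
  0.1×53.2 + 0.57×9.2 + 0.33×8.4 = 13.336%

13.3%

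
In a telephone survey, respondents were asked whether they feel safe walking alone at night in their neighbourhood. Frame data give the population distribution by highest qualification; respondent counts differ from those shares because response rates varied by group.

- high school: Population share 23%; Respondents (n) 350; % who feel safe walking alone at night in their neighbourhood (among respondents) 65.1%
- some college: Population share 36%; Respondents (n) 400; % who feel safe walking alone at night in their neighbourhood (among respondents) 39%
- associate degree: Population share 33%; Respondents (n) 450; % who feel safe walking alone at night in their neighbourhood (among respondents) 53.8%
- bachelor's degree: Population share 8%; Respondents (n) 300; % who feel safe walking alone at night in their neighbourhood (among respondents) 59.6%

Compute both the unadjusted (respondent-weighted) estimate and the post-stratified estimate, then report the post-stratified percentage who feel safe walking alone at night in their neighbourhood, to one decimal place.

51.5%

Unadjusted (pooled respondent) estimate weights by respondent counts:
  (350/1500)×65.1 + (400/1500)×39 + (450/1500)×53.8 + (300/1500)×59.6 = 53.65%
Reweighting by population highest qualification shares:
  0.23×65.1 + 0.36×39 + 0.33×53.8 + 0.08×59.6 = 51.535%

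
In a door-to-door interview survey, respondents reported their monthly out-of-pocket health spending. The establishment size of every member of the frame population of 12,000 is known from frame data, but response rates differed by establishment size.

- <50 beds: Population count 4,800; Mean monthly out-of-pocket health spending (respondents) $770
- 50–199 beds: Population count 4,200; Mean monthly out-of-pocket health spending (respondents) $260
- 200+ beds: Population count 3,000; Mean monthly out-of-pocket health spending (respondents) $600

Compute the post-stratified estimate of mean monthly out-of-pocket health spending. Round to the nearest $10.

$550

Weight each group's respondent value by its population share:
  <50 beds: (4,800/12,000) × 770 = 308
  50–199 beds: (4,200/12,000) × 260 = 91
  200+ beds: (3,000/12,000) × 600 = 150
Post-stratified estimate = 549 → $550.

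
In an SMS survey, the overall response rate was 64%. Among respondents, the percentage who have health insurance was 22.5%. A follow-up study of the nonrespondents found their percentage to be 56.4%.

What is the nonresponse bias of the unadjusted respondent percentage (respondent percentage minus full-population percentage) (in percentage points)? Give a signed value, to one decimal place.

Nonresponse fraction = 1 − 0.64 = 0.36.
Bias = (nonresponse fraction) × (respondent percentage − nonrespondent percentage)
     = 0.36 × (22.5 − 56.4) = 0.36 × -33.9 = -12.204.

-12.2 percentage points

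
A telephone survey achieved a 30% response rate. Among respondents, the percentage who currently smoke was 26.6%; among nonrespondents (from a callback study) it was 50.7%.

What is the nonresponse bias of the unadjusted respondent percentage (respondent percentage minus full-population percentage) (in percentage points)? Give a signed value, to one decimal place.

Nonresponse fraction = 1 − 0.3 = 0.7.
Bias = (nonresponse fraction) × (respondent percentage − nonrespondent percentage)
     = 0.7 × (26.6 − 50.7) = 0.7 × -24.1 = -16.87.

-16.9 percentage points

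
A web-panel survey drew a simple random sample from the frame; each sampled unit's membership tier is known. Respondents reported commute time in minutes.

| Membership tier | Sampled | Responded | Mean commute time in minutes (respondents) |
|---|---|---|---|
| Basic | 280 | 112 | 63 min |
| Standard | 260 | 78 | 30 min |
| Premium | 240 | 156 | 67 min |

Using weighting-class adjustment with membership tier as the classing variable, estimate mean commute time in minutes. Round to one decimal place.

Class response rates: Basic 112/280 = 40%, Standard 78/260 = 30%, Premium 156/240 = 65%.
With weight = n_sampled/n_responded per class, the weighted class total is n_sampled:
  Basic: 280 × 63 = 17,640
  Standard: 260 × 30 = 7800
  Premium: 240 × 67 = 16,080
Adjusted estimate = 41,520 / 780 = 53.2308 → 53.2.

53.2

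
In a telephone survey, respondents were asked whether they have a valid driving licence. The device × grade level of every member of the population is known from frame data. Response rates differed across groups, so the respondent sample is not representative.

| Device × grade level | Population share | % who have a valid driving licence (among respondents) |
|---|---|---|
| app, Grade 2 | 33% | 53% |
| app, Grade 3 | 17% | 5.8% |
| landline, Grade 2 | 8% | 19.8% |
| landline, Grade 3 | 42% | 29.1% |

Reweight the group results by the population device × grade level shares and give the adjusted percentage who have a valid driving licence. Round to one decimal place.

32.3%

Post-stratification weights by population share, not respondent share:
  app, Grade 2: 0.33 × 53 = 17.49
  app, Grade 3: 0.17 × 5.8 = 0.986
  landline, Grade 2: 0.08 × 19.8 = 1.584
  landline, Grade 3: 0.42 × 29.1 = 12.222
Post-stratified estimate = 32.282 → 32.3%.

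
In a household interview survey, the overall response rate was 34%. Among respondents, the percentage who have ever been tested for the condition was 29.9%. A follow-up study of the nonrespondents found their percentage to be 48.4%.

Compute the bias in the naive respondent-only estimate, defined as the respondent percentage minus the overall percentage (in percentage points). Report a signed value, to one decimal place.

-12.2 percentage points

Nonresponse fraction = 1 − 0.34 = 0.66.
Bias = (nonresponse fraction) × (respondent percentage − nonrespondent percentage)
     = 0.66 × (29.9 − 48.4) = 0.66 × -18.5 = -12.21.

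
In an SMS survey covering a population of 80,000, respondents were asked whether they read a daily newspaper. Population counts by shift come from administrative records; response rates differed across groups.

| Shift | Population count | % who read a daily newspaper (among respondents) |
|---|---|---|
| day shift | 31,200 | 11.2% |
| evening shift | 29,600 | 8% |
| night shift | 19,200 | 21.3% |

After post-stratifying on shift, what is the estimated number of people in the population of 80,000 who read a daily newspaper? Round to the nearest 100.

10,000

Apply each group's respondent rate to its population count:
  day shift: 31,200 × 11.2% = 3494.4
  evening shift: 29,600 × 8% = 2368
  night shift: 19,200 × 21.3% = 4089.6
Estimated total = 9952 → 10,000.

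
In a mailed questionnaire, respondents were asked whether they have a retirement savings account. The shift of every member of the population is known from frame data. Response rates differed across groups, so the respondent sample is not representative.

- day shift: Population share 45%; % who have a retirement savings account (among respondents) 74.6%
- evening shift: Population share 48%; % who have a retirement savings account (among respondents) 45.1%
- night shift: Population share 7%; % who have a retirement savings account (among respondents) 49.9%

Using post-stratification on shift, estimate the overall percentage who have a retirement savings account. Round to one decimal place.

Post-stratification weights by population share, not respondent share:
  day shift: 0.45 × 74.6 = 33.57
  evening shift: 0.48 × 45.1 = 21.648
  night shift: 0.07 × 49.9 = 3.493
Post-stratified estimate = 58.711 → 58.7%.

58.7%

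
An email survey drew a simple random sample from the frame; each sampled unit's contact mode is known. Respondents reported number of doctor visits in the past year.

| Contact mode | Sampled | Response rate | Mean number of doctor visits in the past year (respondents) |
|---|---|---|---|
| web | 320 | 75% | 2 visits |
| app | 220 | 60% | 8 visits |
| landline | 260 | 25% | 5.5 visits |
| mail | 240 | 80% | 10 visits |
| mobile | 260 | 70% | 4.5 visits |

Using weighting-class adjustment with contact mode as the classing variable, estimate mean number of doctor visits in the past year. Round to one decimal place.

5.7

Each respondent's weight = sampled/responded in their class; summing within a class gives n_sampled, so:
  web: 320 × 2 = 640
  app: 220 × 8 = 1760
  landline: 260 × 5.5 = 1430
  mail: 240 × 10 = 2400
  mobile: 260 × 4.5 = 1170
Adjusted estimate = 7400 / 1,300 = 5.69231 → 5.7.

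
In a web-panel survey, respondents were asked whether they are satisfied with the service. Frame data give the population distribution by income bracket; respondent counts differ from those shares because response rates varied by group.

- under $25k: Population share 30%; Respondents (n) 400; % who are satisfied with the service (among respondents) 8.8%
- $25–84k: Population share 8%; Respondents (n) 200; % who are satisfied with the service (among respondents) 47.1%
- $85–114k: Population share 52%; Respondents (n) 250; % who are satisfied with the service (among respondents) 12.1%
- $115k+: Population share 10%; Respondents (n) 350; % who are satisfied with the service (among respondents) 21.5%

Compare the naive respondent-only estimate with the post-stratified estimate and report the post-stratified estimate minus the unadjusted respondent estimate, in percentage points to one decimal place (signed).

-4.7 percentage points

Unadjusted (pooled respondent) estimate weights by respondent counts:
  (400/1200)×8.8 + (200/1200)×47.1 + (250/1200)×12.1 + (350/1200)×21.5 = 19.575%
Post-stratifying to population shares instead:
  0.3×8.8 + 0.08×47.1 + 0.52×12.1 + 0.1×21.5 = 14.85%
Difference = 14.85 − 19.575 = -4.725 pp.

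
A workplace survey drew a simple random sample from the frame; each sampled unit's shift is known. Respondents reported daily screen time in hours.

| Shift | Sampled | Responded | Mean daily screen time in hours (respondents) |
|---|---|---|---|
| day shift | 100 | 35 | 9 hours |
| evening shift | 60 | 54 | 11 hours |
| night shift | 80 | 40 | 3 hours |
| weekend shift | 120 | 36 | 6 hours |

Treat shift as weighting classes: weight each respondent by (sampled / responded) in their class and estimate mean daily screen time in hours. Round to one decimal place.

Response rates by class: day shift 35/100 = 35%, evening shift 54/60 = 90%, night shift 40/80 = 50%, weekend shift 36/120 = 30%.
Inverse-response-rate weighting restores each class to its sampled count, so class totals weight by n_sampled:
  day shift: 100 × 9 = 900
  evening shift: 60 × 11 = 660
  night shift: 80 × 3 = 240
  weekend shift: 120 × 6 = 720
Adjusted estimate = 2520 / 360 = 7 → 7.0.

7.0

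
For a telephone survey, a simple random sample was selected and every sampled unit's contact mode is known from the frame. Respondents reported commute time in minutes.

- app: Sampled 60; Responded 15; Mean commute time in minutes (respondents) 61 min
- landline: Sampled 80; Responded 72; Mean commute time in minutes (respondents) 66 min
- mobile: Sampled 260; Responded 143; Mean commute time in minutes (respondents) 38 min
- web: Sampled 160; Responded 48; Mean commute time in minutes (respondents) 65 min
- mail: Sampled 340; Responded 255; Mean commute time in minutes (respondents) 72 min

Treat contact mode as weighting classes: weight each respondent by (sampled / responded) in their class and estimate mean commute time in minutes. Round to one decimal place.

Class response rates: app 15/60 = 25%, landline 72/80 = 90%, mobile 143/260 = 55%, web 48/160 = 30%, mail 255/340 = 75%.
With weight = n_sampled/n_responded per class, the weighted class total is n_sampled:
  app: 60 × 61 = 3660
  landline: 80 × 66 = 5280
  mobile: 260 × 38 = 9880
  web: 160 × 65 = 10,400
  mail: 340 × 72 = 24,480
Adjusted estimate = 53,700 / 900 = 59.6667 → 59.7.

59.7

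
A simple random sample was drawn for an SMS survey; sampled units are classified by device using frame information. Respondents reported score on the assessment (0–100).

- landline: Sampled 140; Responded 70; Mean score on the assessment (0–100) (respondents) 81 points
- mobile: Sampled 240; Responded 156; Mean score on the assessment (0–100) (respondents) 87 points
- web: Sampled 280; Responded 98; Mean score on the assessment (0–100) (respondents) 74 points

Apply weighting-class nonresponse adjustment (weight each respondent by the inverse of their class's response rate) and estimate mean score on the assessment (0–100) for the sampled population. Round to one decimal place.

80.2

Response rates by class: landline 70/140 = 50%, mobile 156/240 = 65%, web 98/280 = 35%.
With weight = n_sampled/n_responded per class, the weighted class total is n_sampled:
  landline: 140 × 81 = 11,340
  mobile: 240 × 87 = 20,880
  web: 280 × 74 = 20,720
Adjusted estimate = 52,940 / 660 = 80.2121 → 80.2.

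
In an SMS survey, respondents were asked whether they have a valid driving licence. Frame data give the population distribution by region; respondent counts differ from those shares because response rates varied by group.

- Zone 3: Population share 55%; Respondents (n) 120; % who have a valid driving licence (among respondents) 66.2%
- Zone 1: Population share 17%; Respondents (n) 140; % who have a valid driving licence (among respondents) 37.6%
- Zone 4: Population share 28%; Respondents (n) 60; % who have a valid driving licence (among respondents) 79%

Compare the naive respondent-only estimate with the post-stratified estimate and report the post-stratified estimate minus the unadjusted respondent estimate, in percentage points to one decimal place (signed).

+8.8 percentage points

Unadjusted (pooled respondent) estimate weights by respondent counts:
  (120/320)×66.2 + (140/320)×37.6 + (60/320)×79 = 56.0875%
Post-stratifying to population shares instead:
  0.55×66.2 + 0.17×37.6 + 0.28×79 = 64.922%
Difference = 64.922 − 56.0875 = 8.8345 pp.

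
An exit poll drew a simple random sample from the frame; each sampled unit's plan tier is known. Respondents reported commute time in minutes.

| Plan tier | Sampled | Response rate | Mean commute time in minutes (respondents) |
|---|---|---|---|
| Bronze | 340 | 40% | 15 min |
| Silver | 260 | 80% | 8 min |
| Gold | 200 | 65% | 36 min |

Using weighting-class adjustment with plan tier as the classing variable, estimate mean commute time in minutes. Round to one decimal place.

With weight = n_sampled/n_responded per class, the weighted class total is n_sampled:
  Bronze: 340 × 15 = 5100
  Silver: 260 × 8 = 2080
  Gold: 200 × 36 = 7200
Adjusted estimate = 14,380 / 800 = 17.975 → 18.0.

18.0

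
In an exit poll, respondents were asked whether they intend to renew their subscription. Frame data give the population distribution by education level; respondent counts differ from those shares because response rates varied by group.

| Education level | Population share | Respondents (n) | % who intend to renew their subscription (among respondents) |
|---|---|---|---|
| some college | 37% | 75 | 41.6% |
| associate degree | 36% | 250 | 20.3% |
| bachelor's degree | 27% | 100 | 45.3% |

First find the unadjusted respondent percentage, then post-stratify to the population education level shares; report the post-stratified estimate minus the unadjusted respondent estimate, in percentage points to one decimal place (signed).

+5.0 percentage points

Without adjustment, the pooled respondent share is:
  (75/425)×41.6 + (250/425)×20.3 + (100/425)×45.3 = 29.9412%
Post-stratified estimate weights by population shares:
  0.37×41.6 + 0.36×20.3 + 0.27×45.3 = 34.931%
Difference = 34.931 − 29.9412 = 4.9898 pp.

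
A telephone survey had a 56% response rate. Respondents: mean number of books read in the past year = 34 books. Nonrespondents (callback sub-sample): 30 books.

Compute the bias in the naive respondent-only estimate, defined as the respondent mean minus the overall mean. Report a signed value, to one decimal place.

Nonresponse fraction = 1 − 0.56 = 0.44.
Bias = (nonresponse fraction) × (respondent mean − nonrespondent mean)
     = 0.44 × (34 − 30) = 0.44 × 4 = 1.76.

+1.8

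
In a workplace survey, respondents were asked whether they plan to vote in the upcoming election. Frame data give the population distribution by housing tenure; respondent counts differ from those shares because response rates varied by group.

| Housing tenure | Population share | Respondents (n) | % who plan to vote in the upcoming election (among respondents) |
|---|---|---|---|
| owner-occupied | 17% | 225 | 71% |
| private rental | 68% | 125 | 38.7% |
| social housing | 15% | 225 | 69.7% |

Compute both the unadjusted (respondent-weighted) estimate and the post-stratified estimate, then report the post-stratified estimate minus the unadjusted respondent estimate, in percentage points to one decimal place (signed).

Naive respondent-only estimate (weights = respondent counts):
  (225/575)×71 + (125/575)×38.7 + (225/575)×69.7 = 63.4696%
Post-stratifying to population shares instead:
  0.17×71 + 0.68×38.7 + 0.15×69.7 = 48.841%
Difference = 48.841 − 63.4696 = -14.6286 pp.

-14.6 percentage points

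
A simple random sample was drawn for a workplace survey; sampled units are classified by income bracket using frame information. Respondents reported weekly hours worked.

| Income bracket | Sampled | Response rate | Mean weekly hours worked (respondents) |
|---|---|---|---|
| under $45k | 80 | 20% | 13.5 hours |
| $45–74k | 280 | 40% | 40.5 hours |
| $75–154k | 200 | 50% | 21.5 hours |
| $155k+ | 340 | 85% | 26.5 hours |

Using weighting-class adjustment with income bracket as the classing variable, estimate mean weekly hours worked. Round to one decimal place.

28.6

Weighting each respondent by the inverse class response rate inflates each class back to its sampled size, so the class weight is n_sampled:
  under $45k: 80 × 13.5 = 1080
  $45–74k: 280 × 40.5 = 11,340
  $75–154k: 200 × 21.5 = 4300
  $155k+: 340 × 26.5 = 9010
Adjusted estimate = 25,730 / 900 = 28.5889 → 28.6.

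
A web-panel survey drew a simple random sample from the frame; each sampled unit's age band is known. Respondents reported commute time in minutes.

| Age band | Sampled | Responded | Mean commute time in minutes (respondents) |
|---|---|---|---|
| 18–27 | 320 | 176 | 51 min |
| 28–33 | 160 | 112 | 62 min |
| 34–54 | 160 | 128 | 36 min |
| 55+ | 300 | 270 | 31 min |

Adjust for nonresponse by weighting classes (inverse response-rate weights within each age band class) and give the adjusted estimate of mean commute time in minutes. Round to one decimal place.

43.9

Response rates by class: 18–27 176/320 = 55%, 28–33 112/160 = 70%, 34–54 128/160 = 80%, 55+ 270/300 = 90%.
Each respondent's weight = sampled/responded in their class; summing within a class gives n_sampled, so:
  18–27: 320 × 51 = 16,320
  28–33: 160 × 62 = 9920
  34–54: 160 × 36 = 5760
  55+: 300 × 31 = 9300
Adjusted estimate = 41,300 / 940 = 43.9362 → 43.9.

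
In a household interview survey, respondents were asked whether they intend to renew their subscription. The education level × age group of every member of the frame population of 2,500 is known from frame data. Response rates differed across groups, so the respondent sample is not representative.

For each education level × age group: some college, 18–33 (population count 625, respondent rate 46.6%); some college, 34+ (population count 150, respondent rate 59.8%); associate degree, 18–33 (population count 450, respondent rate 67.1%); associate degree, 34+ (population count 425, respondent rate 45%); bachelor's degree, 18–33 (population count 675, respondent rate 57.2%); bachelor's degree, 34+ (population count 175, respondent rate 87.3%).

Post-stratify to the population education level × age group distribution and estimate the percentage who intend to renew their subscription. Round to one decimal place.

56.5%

Reweight to the known education level × age group distribution:
  some college, 18–33: (625/2,500) × 46.6 = 11.65
  some college, 34+: (150/2,500) × 59.8 = 3.588
  associate degree, 18–33: (450/2,500) × 67.1 = 12.078
  associate degree, 34+: (425/2,500) × 45 = 7.65
  bachelor's degree, 18–33: (675/2,500) × 57.2 = 15.444
  bachelor's degree, 34+: (175/2,500) × 87.3 = 6.111
Post-stratified estimate = 56.521 → 56.5%.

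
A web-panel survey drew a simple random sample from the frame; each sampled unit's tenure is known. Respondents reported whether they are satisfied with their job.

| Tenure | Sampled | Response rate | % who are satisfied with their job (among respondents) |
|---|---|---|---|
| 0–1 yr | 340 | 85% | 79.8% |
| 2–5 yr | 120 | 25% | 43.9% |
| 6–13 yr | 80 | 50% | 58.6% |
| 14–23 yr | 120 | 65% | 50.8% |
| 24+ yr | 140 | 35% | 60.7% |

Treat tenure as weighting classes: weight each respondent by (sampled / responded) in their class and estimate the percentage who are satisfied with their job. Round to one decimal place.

64.6%

Each respondent's weight = sampled/responded in their class; summing within a class gives n_sampled, so:
  0–1 yr: 340 × 79.8 = 27,132
  2–5 yr: 120 × 43.9 = 5268
  6–13 yr: 80 × 58.6 = 4688
  14–23 yr: 120 × 50.8 = 6096
  24+ yr: 140 × 60.7 = 8498
Adjusted estimate = 51,682 / 800 = 64.6025 → 64.6%.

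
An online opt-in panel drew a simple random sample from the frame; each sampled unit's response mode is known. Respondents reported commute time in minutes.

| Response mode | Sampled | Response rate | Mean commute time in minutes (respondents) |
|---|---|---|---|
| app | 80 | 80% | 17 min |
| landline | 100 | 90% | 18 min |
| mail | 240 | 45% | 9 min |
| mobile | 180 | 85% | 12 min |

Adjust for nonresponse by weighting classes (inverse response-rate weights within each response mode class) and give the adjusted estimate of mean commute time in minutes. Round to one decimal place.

Weighting each respondent by the inverse class response rate inflates each class back to its sampled size, so the class weight is n_sampled:
  app: 80 × 17 = 1360
  landline: 100 × 18 = 1800
  mail: 240 × 9 = 2160
  mobile: 180 × 12 = 2160
Adjusted estimate = 7480 / 600 = 12.4667 → 12.5.

12.5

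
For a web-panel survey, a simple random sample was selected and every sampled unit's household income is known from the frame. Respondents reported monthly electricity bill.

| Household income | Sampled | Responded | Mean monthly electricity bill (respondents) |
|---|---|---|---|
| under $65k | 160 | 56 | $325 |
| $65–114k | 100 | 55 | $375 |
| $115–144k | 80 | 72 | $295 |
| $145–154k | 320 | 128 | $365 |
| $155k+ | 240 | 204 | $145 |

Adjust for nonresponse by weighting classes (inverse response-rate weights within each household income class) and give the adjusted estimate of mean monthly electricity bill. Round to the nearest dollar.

$294

Response rates by class: under $65k 56/160 = 35%, $65–114k 55/100 = 55%, $115–144k 72/80 = 90%, $145–154k 128/320 = 40%, $155k+ 204/240 = 85%.
Each respondent's weight = sampled/responded in their class; summing within a class gives n_sampled, so:
  under $65k: 160 × 325 = 52,000
  $65–114k: 100 × 375 = 37,500
  $115–144k: 80 × 295 = 23,600
  $145–154k: 320 × 365 = 116,800
  $155k+: 240 × 145 = 34,800
Adjusted estimate = 264,700 / 900 = 294.111 → $294.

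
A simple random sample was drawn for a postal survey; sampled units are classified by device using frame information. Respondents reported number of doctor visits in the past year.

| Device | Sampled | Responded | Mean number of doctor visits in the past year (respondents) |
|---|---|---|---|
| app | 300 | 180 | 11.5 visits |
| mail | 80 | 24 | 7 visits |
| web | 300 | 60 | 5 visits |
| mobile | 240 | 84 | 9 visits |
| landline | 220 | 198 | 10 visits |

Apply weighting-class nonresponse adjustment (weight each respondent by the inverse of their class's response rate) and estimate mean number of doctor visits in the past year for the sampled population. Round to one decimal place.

Response rates by class: app 180/300 = 60%, mail 24/80 = 30%, web 60/300 = 20%, mobile 84/240 = 35%, landline 198/220 = 90%.
Weighting each respondent by the inverse class response rate inflates each class back to its sampled size, so the class weight is n_sampled:
  app: 300 × 11.5 = 3450
  mail: 80 × 7 = 560
  web: 300 × 5 = 1500
  mobile: 240 × 9 = 2160
  landline: 220 × 10 = 2200
Adjusted estimate = 9870 / 1,140 = 8.65789 → 8.7.

8.7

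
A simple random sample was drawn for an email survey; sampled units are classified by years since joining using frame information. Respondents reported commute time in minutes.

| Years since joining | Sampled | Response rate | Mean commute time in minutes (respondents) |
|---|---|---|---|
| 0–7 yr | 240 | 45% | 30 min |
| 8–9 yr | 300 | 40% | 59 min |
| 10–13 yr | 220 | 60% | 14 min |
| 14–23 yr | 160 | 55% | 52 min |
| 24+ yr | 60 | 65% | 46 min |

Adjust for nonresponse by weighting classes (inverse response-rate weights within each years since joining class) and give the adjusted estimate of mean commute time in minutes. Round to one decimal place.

39.9

Inverse-response-rate weighting restores each class to its sampled count, so class totals weight by n_sampled:
  0–7 yr: 240 × 30 = 7200
  8–9 yr: 300 × 59 = 17,700
  10–13 yr: 220 × 14 = 3080
  14–23 yr: 160 × 52 = 8320
  24+ yr: 60 × 46 = 2760
Adjusted estimate = 39,060 / 980 = 39.8571 → 39.9.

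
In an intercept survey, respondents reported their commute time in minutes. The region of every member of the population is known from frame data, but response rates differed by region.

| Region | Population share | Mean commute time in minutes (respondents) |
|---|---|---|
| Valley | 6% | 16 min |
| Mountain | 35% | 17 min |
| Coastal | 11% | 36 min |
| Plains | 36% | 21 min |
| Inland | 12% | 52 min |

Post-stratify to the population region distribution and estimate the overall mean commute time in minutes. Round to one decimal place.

Post-stratification weights by population share, not respondent share:
  Valley: 0.06 × 16 = 0.96
  Mountain: 0.35 × 17 = 5.95
  Coastal: 0.11 × 36 = 3.96
  Plains: 0.36 × 21 = 7.56
  Inland: 0.12 × 52 = 6.24
Post-stratified estimate = 24.67 → 24.7.

24.7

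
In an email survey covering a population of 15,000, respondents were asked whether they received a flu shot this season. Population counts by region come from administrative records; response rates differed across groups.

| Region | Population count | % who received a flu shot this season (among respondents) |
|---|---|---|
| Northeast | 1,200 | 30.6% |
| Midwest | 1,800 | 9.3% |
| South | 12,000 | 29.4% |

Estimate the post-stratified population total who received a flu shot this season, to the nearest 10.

4,060

Apply each group's respondent rate to its population count:
  Northeast: 1,200 × 30.6% = 367.2
  Midwest: 1,800 × 9.3% = 167.4
  South: 12,000 × 29.4% = 3528
Estimated total = 4062.6 → 4,060.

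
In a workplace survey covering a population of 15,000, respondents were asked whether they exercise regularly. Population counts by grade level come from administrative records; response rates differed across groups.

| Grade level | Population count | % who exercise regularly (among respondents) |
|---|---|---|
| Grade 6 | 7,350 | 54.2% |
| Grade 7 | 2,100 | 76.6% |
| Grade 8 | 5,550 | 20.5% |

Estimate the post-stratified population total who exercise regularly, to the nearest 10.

Estimated count per cell = population count × respondent percentage:
  Grade 6: 7,350 × 54.2% = 3983.7
  Grade 7: 2,100 × 76.6% = 1608.6
  Grade 8: 5,550 × 20.5% = 1137.75
Estimated total = 6730.05 → 6,730.

6,730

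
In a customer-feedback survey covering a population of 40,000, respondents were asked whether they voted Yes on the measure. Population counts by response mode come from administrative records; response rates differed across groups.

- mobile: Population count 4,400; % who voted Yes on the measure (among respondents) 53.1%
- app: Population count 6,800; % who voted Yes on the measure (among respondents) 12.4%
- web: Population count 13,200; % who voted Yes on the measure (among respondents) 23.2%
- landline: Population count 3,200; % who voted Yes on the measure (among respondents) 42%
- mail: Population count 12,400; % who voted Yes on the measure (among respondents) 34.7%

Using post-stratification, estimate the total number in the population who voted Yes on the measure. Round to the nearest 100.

Estimated count per cell = population count × respondent percentage:
  mobile: 4,400 × 53.1% = 2336.4
  app: 6,800 × 12.4% = 843.2
  web: 13,200 × 23.2% = 3062.4
  landline: 3,200 × 42% = 1344
  mail: 12,400 × 34.7% = 4302.8
Estimated total = 11888.8 → 11,900.

11,900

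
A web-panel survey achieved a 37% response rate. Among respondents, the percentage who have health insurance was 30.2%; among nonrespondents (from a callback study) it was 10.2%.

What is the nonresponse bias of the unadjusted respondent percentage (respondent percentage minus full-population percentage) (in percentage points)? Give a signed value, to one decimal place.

+12.6 percentage points

Nonresponse fraction = 1 − 0.37 = 0.63.
Bias = (nonresponse fraction) × (respondent percentage − nonrespondent percentage)
     = 0.63 × (30.2 − 10.2) = 0.63 × 20 = 12.6.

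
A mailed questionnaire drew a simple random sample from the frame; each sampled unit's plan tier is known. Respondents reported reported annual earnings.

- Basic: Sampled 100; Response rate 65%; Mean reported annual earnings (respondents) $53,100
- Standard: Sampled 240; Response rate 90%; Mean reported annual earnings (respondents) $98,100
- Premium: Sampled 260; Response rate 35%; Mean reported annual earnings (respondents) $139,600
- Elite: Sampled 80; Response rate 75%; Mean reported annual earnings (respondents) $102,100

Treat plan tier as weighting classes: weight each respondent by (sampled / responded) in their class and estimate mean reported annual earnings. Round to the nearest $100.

Weighting each respondent by the inverse class response rate inflates each class back to its sampled size, so the class weight is n_sampled:
  Basic: 100 × 53,100 = 5,310,000
  Standard: 240 × 98,100 = 23,544,000
  Premium: 260 × 139,600 = 36,296,000
  Elite: 80 × 102,100 = 8,168,000
Adjusted estimate = 73,318,000 / 680 = 107821 → $107,800.

$107,800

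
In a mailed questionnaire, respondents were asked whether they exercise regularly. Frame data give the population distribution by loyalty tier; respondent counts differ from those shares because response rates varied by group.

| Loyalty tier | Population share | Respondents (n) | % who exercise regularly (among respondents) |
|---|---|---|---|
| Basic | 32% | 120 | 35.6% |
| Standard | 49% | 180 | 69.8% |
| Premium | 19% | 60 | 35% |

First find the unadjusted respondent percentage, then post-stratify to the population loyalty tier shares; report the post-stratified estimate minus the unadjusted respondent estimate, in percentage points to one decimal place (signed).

-0.4 percentage points

Without adjustment, the pooled respondent share is:
  (120/360)×35.6 + (180/360)×69.8 + (60/360)×35 = 52.6%
Post-stratified estimate weights by population shares:
  0.32×35.6 + 0.49×69.8 + 0.19×35 = 52.244%
Difference = 52.244 − 52.6 = -0.356 pp.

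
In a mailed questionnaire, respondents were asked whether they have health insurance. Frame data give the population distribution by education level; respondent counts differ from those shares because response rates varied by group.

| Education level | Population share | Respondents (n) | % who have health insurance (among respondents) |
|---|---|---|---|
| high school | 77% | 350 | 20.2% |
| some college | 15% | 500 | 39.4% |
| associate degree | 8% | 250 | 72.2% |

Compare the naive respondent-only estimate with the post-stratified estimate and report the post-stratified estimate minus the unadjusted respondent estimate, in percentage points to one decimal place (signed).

Without adjustment, the pooled respondent share is:
  (350/1100)×20.2 + (500/1100)×39.4 + (250/1100)×72.2 = 40.7455%
Post-stratified estimate weights by population shares:
  0.77×20.2 + 0.15×39.4 + 0.08×72.2 = 27.24%
Difference = 27.24 − 40.7455 = -13.5055 pp.

-13.5 percentage points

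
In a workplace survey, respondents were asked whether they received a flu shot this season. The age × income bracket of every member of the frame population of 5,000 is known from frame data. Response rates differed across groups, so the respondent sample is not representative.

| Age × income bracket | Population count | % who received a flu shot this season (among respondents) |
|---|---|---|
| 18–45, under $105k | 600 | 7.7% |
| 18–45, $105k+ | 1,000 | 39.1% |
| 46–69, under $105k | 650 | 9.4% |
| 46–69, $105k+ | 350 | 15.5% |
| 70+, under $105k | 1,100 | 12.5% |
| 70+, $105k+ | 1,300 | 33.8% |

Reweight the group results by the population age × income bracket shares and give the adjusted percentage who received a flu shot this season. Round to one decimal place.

Each cell contributes population-share × respondent value:
  18–45, under $105k: (600/5,000) × 7.7 = 0.924
  18–45, $105k+: (1,000/5,000) × 39.1 = 7.82
  46–69, under $105k: (650/5,000) × 9.4 = 1.222
  46–69, $105k+: (350/5,000) × 15.5 = 1.085
  70+, under $105k: (1,100/5,000) × 12.5 = 2.75
  70+, $105k+: (1,300/5,000) × 33.8 = 8.788
Post-stratified estimate = 22.589 → 22.6%.

22.6%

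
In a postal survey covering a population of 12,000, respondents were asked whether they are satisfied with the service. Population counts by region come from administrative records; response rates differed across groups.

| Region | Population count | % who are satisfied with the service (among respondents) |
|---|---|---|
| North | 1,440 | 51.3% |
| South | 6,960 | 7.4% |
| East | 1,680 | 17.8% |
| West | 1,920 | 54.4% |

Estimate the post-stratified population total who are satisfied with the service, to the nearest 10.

Each cell contributes its population count × the respondent rate:
  North: 1,440 × 51.3% = 738.72
  South: 6,960 × 7.4% = 515.04
  East: 1,680 × 17.8% = 299.04
  West: 1,920 × 54.4% = 1044.48
Estimated total = 2597.28 → 2,600.

2,600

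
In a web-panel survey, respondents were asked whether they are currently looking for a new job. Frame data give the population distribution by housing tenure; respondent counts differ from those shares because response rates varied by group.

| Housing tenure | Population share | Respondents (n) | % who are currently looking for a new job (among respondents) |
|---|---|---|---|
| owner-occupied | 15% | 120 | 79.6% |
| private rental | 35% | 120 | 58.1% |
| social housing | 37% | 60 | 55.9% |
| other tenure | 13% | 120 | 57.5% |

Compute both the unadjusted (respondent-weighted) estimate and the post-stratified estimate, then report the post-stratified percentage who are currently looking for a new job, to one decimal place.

Unadjusted (pooled respondent) estimate weights by respondent counts:
  (120/420)×79.6 + (120/420)×58.1 + (60/420)×55.9 + (120/420)×57.5 = 63.7571%
Post-stratifying to population shares instead:
  0.15×79.6 + 0.35×58.1 + 0.37×55.9 + 0.13×57.5 = 60.433%

60.4%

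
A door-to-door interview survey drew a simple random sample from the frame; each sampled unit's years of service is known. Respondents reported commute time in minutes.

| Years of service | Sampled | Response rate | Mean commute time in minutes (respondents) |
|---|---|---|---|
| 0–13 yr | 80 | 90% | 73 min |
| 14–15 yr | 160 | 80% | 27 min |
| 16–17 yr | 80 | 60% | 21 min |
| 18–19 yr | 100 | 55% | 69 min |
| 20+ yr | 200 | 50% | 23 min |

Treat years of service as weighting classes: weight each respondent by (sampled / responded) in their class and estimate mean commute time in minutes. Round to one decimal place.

Weighting each respondent by the inverse class response rate inflates each class back to its sampled size, so the class weight is n_sampled:
  0–13 yr: 80 × 73 = 5840
  14–15 yr: 160 × 27 = 4320
  16–17 yr: 80 × 21 = 1680
  18–19 yr: 100 × 69 = 6900
  20+ yr: 200 × 23 = 4600
Adjusted estimate = 23,340 / 620 = 37.6452 → 37.6.

37.6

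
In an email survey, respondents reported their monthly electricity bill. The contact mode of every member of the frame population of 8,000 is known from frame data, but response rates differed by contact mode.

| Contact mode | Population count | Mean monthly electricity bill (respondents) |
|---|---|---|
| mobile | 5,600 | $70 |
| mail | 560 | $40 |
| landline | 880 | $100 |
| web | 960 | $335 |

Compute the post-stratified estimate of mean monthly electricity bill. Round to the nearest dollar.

Each cell contributes population-share × respondent value:
  mobile: (5,600/8,000) × 70 = 49
  mail: (560/8,000) × 40 = 2.8
  landline: (880/8,000) × 100 = 11
  web: (960/8,000) × 335 = 40.2
Post-stratified estimate = 103 → $103.

$103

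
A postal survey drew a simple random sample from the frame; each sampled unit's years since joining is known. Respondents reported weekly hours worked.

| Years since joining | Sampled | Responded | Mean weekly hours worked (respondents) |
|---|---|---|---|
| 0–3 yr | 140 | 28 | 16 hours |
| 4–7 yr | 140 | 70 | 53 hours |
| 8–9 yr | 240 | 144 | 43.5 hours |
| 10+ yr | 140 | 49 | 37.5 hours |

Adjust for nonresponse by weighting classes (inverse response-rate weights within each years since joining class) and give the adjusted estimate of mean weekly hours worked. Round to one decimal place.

Class response rates: 0–3 yr 28/140 = 20%, 4–7 yr 70/140 = 50%, 8–9 yr 144/240 = 60%, 10+ yr 49/140 = 35%.
Inverse-response-rate weighting restores each class to its sampled count, so class totals weight by n_sampled:
  0–3 yr: 140 × 16 = 2240
  4–7 yr: 140 × 53 = 7420
  8–9 yr: 240 × 43.5 = 10,440
  10+ yr: 140 × 37.5 = 5250
Adjusted estimate = 25,350 / 660 = 38.4091 → 38.4.

38.4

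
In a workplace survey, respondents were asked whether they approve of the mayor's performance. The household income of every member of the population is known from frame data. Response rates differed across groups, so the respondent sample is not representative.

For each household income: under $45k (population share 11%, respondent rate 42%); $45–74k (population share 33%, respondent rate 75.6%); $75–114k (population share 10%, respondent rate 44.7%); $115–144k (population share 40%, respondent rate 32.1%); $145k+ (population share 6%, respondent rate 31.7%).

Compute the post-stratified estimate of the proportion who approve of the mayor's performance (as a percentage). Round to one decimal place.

Each cell contributes population-share × respondent value:
  under $45k: 0.11 × 42 = 4.62
  $45–74k: 0.33 × 75.6 = 24.948
  $75–114k: 0.1 × 44.7 = 4.47
  $115–144k: 0.4 × 32.1 = 12.84
  $145k+: 0.06 × 31.7 = 1.902
Post-stratified estimate = 48.78 → 48.8%.

48.8%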